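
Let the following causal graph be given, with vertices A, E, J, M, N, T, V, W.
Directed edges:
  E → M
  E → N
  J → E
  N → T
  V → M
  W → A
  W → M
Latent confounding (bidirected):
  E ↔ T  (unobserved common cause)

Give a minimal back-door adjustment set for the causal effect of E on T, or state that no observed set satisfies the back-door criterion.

E→T: no observed back-door set.

desc(E)\{E}={M,N,T}; candidates ⊆ {A,J,V,W}.
E↔T: latent back-door arc(s) into E.
size 0: {}; under {} E still reaches {J,T} ∋ T.
size 1: {A}, {J}, {V} …(+1); under {A} E still reaches {J,T} ∋ T.
size 2: {A,J}, {A,V}, {A,W} …(+3); under {A,J} E still reaches {T} ∋ T.
E↔T cannot be blocked by any observed set — no back-door set.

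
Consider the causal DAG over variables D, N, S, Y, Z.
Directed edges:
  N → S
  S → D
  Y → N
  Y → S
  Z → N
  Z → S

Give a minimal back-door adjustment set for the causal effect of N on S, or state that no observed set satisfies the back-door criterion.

N→S: minimal back-door set {Y, Z}.

desc(N)\{N}={D,S}; candidates ⊆ {Y,Z}.
size 0: {}; under {} N still reaches {D,S,Y,Z} ∋ S.
size 1: {Y}, {Z}; under {Y} N still reaches {D,S,Z} ∋ S.
{Y,Z}: N⊥S given {Y,Z} in G with N→· removed — back-door holds.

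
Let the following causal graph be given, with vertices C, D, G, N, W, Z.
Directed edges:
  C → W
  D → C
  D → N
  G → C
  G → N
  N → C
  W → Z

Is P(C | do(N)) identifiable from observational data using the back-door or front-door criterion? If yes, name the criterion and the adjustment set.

desc(N)\{N}={C,W,Z}; candidates ⊆ {D,G}.
size 0: {}; under {} N still reaches {C,D,G,W,Z} ∋ C.
size 1: {D}, {G}; under {D} N still reaches {C,G,W,Z} ∋ C.
{D,G}: N⊥C given {D,G} in G with N→· removed — back-door holds.
P(C|do(N)) = Σ_{D,G} P(C|N,D,G)·P(D,G).

P(C|do(N)): backdoor, adjust for {D, G}.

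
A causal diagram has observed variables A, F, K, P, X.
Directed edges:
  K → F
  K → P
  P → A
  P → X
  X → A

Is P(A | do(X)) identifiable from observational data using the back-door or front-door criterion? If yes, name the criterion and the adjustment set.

P(A|do(X)): backdoor, adjust for {P}.

desc(X)\{X}={A}; candidates ⊆ {F,K,P}.
size 0: {}; under {} X still reaches {A,F,K,P} ∋ A.
{P}: X⊥A given {P} in G with X→· removed — back-door holds.
P(A|do(X)) = Σ_{P} P(A|X,P)·P(P).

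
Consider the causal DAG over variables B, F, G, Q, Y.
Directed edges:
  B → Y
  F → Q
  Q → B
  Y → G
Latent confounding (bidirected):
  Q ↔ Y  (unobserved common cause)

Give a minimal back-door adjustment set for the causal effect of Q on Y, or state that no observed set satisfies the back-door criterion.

Q→Y: no observed back-door set.

desc(Q)\{Q}={B,G,Y}; candidates ⊆ {F}.
Q↔Y: latent back-door arc(s) into Q.
size 0: {}; under {} Q still reaches {F,G,Y} ∋ Y.
size 1: {F}; under {F} Q still reaches {G,Y} ∋ Y.
Q↔Y cannot be blocked by any observed set — no back-door set.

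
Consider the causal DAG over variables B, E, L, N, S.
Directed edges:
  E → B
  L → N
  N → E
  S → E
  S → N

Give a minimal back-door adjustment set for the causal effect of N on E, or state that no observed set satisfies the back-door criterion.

desc(N)\{N}={B,E}; candidates ⊆ {L,S}.
size 0: {}; under {} N still reaches {B,E,L,S} ∋ E.
{S}: N⊥E given {S} in G with N→· removed — back-door holds.

N→E: minimal back-door set {S}.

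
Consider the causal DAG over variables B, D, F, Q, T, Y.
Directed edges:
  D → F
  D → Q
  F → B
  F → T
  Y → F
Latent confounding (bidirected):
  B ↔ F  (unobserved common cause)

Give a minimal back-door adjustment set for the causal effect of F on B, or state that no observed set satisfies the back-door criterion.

F→B: no observed back-door set.

desc(F)\{F}={B,T}; candidates ⊆ {D,Q,Y}.
F↔B: latent back-door arc(s) into F.
size 0: {}; under {} F still reaches {B,D,Q,Y} ∋ B.
size 1: {D}, {Q}, {Y}; under {D} F still reaches {B,Y} ∋ B.
size 2: {D,Q}, {D,Y}, {Q,Y}; under {D,Q} F still reaches {B,Y} ∋ B.
F↔B cannot be blocked by any observed set — no back-door set.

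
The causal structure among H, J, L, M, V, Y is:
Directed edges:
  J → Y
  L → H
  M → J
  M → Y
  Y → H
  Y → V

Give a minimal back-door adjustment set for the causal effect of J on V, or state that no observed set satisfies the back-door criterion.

desc(J)\{J}={H,V,Y}; candidates ⊆ {L,M}.
size 0: {}; under {} J still reaches {H,M,V,Y} ∋ V.
{M}: J⊥V given {M} in G with J→· removed — back-door holds.

J→V: minimal back-door set {M}.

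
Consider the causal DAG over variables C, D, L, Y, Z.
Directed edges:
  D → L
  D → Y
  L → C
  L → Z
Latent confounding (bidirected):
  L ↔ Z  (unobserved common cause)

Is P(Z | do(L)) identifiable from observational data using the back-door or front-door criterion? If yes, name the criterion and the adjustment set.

P(Z|do(L)): not identifiable (no BD/FD set).

desc(L)\{L}={C,Z}; candidates ⊆ {D,Y}.
L↔Z: latent back-door arc(s) into L.
size 0: {}; under {} L still reaches {D,Y,Z} ∋ Z.
size 1: {D}, {Y}; under {D} L still reaches {Z} ∋ Z.
size 2: {D,Y}; under {D,Y} L still reaches {Z} ∋ Z.
L↔Z cannot be blocked by any observed set — no back-door set.
No mediator lies on a directed L→…→Z path.
Neither criterion identifies P(Z|do(L)) in this graph.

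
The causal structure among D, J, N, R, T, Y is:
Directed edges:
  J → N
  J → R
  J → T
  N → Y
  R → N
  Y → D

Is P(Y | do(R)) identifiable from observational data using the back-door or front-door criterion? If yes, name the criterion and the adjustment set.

P(Y|do(R)): backdoor, adjust for {J}.

desc(R)\{R}={D,N,Y}; candidates ⊆ {J,T}.
size 0: {}; under {} R still reaches {D,J,N,T,Y} ∋ Y.
{J}: R⊥Y given {J} in G with R→· removed — back-door holds.
P(Y|do(R)) = Σ_{J} P(Y|R,J)·P(J).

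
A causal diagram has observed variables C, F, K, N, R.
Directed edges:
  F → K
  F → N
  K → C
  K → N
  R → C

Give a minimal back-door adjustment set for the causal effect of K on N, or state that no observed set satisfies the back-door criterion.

K→N: minimal back-door set {F}.

desc(K)\{K}={C,N}; candidates ⊆ {F,R}.
size 0: {}; under {} K still reaches {F,N} ∋ N.
{F}: K⊥N given {F} in G with K→· removed — back-door holds.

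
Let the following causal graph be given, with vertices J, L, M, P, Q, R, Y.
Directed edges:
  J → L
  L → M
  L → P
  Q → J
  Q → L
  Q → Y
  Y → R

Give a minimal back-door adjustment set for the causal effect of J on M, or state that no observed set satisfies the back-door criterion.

desc(J)\{J}={L,M,P}; candidates ⊆ {Q,R,Y}.
size 0: {}; under {} J still reaches {L,M,P,Q,R,Y} ∋ M.
{Q}: J⊥M given {Q} in G with J→· removed — back-door holds.

J→M: minimal back-door set {Q}.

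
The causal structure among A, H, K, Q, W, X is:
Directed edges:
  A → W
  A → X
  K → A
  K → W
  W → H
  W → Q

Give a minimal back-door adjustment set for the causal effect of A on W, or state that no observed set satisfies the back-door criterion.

desc(A)\{A}={H,Q,W,X}; candidates ⊆ {K}.
size 0: {}; under {} A still reaches {H,K,Q,W} ∋ W.
{K}: A⊥W given {K} in G with A→· removed — back-door holds.

A→W: minimal back-door set {K}.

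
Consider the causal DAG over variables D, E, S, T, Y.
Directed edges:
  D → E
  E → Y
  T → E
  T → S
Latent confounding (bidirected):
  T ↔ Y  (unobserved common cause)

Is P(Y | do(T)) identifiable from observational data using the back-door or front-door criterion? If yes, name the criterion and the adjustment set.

desc(T)\{T}={E,S,Y}; candidates ⊆ {D}.
T↔Y: latent back-door arc(s) into T.
size 0: {}; under {} T still reaches {Y} ∋ Y.
size 1: {D}; under {D} T still reaches {Y} ∋ Y.
T↔Y cannot be blocked by any observed set — no back-door set.
{E}: (i) intercepts every directed T→Y path; (ii) no back-door T→{E}; (iii) {T} blocks every back-door {E}→Y. Front-door holds.
P(Y|do(T)) = Σ_{E} P(E|T) Σ_{T'} P(Y|E,T')P(T').

P(Y|do(T)): frontdoor, adjust for {E}.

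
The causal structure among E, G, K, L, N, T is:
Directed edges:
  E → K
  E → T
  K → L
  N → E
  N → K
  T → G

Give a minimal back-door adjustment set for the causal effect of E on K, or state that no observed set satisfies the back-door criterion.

desc(E)\{E}={G,K,L,T}; candidates ⊆ {N}.
size 0: {}; under {} E still reaches {K,L,N} ∋ K.
{N}: E⊥K given {N} in G with E→· removed — back-door holds.

E→K: minimal back-door set {N}.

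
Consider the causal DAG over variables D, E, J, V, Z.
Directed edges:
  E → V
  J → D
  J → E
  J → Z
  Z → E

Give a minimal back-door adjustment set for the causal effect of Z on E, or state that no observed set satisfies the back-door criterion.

Z→E: minimal back-door set {J}.

desc(Z)\{Z}={E,V}; candidates ⊆ {D,J}.
size 0: {}; under {} Z still reaches {D,E,J,V} ∋ E.
{J}: Z⊥E given {J} in G with Z→· removed — back-door holds.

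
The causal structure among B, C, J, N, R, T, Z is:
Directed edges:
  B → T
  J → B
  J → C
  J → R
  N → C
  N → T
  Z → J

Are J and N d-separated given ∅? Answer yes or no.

Yes — J ⊥ N | ∅.

Bayes-Ball from J | ∅ reaches {B,C,R,T,Z}.
N ∉ reach(J|∅) ⇒ J ⊥ N | ∅.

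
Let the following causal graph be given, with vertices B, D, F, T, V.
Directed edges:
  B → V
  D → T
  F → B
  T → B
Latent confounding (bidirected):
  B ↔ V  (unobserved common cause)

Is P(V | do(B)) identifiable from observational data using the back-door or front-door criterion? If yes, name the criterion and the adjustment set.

P(V|do(B)): not identifiable (no BD/FD set).

desc(B)\{B}={V}; candidates ⊆ {D,F,T}.
B↔V: latent back-door arc(s) into B.
size 0: {}; under {} B still reaches {D,F,T,V} ∋ V.
size 1: {D}, {F}, {T}; under {D} B still reaches {F,T,V} ∋ V.
size 2: {D,F}, {D,T}, {F,T}; under {D,F} B still reaches {T,V} ∋ V.
B↔V cannot be blocked by any observed set — no back-door set.
No mediator lies on a directed B→…→V path.
Neither criterion identifies P(V|do(B)) in this graph.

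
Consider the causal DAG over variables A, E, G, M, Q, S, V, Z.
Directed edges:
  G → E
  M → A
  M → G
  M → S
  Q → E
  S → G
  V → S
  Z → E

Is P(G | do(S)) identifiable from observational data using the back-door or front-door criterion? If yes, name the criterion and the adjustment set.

P(G|do(S)): backdoor, adjust for {M}.

desc(S)\{S}={E,G}; candidates ⊆ {A,M,Q,V,Z}.
size 0: {}; under {} S still reaches {A,E,G,M,V} ∋ G.
{M}: S⊥G given {M} in G with S→· removed — back-door holds.
P(G|do(S)) = Σ_{M} P(G|S,M)·P(M).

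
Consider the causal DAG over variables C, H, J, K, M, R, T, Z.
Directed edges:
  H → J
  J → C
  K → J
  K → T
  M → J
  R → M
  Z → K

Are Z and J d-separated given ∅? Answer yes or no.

Bayes-Ball from Z | ∅ reaches {C,J,K,T}.
J ∈ reach(Z|∅) ⇒ Z ⊥̸ J | ∅.

No — Z and J are d-connected given ∅.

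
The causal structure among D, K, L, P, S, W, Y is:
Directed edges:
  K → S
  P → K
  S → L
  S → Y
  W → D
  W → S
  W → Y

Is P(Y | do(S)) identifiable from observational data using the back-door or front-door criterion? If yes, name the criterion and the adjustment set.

P(Y|do(S)): backdoor, adjust for {W}.

desc(S)\{S}={L,Y}; candidates ⊆ {D,K,P,W}.
size 0: {}; under {} S still reaches {D,K,P,W,Y} ∋ Y.
{W}: S⊥Y given {W} in G with S→· removed — back-door holds.
P(Y|do(S)) = Σ_{W} P(Y|S,W)·P(W).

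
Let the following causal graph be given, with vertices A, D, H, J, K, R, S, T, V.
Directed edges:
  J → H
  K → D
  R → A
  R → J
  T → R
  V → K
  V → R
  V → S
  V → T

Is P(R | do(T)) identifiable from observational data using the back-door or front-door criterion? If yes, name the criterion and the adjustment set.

P(R|do(T)): backdoor, adjust for {V}.

desc(T)\{T}={A,H,J,R}; candidates ⊆ {D,K,S,V}.
size 0: {}; under {} T still reaches {A,D,H,J,K,R,S,V} ∋ R.
{V}: T⊥R given {V} in G with T→· removed — back-door holds.
P(R|do(T)) = Σ_{V} P(R|T,V)·P(V).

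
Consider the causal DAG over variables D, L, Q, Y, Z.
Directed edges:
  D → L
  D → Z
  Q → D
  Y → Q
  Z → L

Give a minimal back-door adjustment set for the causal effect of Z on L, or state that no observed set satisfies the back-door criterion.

desc(Z)\{Z}={L}; candidates ⊆ {D,Q,Y}.
size 0: {}; under {} Z still reaches {D,L,Q,Y} ∋ L.
{D}: Z⊥L given {D} in G with Z→· removed — back-door holds.

Z→L: minimal back-door set {D}.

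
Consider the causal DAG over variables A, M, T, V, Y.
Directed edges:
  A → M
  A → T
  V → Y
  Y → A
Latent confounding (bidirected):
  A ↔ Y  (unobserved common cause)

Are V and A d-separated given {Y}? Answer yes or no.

No — V and A are d-connected given {Y}.

Bayes-Ball from V | {Y} reaches {A,M,T}.
A ∈ reach(V|{Y}) ⇒ V ⊥̸ A | {Y}.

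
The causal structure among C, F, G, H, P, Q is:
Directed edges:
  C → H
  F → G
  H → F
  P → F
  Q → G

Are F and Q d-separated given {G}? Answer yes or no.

No — F and Q are d-connected given {G}.

Bayes-Ball from F | {G} reaches {C,H,P,Q}.
Q ∈ reach(F|{G}) ⇒ F ⊥̸ Q | {G}.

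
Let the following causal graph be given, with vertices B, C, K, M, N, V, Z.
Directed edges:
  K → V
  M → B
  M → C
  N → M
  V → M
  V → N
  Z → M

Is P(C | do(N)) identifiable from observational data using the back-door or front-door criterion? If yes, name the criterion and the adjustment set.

P(C|do(N)): backdoor, adjust for {V}.

desc(N)\{N}={B,C,M}; candidates ⊆ {K,V,Z}.
size 0: {}; under {} N still reaches {B,C,K,M,V} ∋ C.
{V}: N⊥C given {V} in G with N→· removed — back-door holds.
P(C|do(N)) = Σ_{V} P(C|N,V)·P(V).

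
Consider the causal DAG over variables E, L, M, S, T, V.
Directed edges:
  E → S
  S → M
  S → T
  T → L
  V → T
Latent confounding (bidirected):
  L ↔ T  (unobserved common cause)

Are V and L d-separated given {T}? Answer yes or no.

No — V and L are d-connected given {T}.

Bayes-Ball from V | {T} reaches {E,L,M,S}.
L ∈ reach(V|{T}) ⇒ V ⊥̸ L | {T}.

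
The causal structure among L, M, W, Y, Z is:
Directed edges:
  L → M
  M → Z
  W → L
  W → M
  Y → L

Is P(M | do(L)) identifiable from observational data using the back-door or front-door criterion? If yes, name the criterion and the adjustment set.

P(M|do(L)): backdoor, adjust for {W}.

desc(L)\{L}={M,Z}; candidates ⊆ {W,Y}.
size 0: {}; under {} L still reaches {M,W,Y,Z} ∋ M.
{W}: L⊥M given {W} in G with L→· removed — back-door holds.
P(M|do(L)) = Σ_{W} P(M|L,W)·P(W).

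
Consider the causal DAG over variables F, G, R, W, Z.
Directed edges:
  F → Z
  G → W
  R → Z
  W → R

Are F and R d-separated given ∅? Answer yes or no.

Bayes-Ball from F | ∅ reaches {Z}.
R ∉ reach(F|∅) ⇒ F ⊥ R | ∅.

Yes — F ⊥ R | ∅.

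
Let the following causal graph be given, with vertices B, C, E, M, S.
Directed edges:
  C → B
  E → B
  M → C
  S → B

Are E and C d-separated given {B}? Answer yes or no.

No — E and C are d-connected given {B}.

Bayes-Ball from E | {B} reaches {C,M,S}.
C ∈ reach(E|{B}) ⇒ E ⊥̸ C | {B}.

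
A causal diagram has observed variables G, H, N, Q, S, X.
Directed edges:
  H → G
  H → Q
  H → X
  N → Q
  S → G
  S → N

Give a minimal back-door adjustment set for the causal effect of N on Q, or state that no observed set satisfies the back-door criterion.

N→Q: minimal back-door set ∅.

desc(N)\{N}={Q}; candidates ⊆ {G,H,S,X}.
∅: N⊥Q given ∅ in G with N→· removed — back-door holds.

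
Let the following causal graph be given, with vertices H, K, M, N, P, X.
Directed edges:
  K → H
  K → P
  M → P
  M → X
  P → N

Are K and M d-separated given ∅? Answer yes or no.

Bayes-Ball from K | ∅ reaches {H,N,P}.
M ∉ reach(K|∅) ⇒ K ⊥ M | ∅.

Yes — K ⊥ M | ∅.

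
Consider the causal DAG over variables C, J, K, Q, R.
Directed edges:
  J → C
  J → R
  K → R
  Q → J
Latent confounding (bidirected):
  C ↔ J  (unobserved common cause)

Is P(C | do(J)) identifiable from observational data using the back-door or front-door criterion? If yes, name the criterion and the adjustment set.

P(C|do(J)): not identifiable (no BD/FD set).

desc(J)\{J}={C,R}; candidates ⊆ {K,Q}.
J↔C: latent back-door arc(s) into J.
size 0: {}; under {} J still reaches {C,Q} ∋ C.
size 1: {K}, {Q}; under {K} J still reaches {C,Q} ∋ C.
size 2: {K,Q}; under {K,Q} J still reaches {C} ∋ C.
J↔C cannot be blocked by any observed set — no back-door set.
No mediator lies on a directed J→…→C path.
Neither criterion identifies P(C|do(J)) in this graph.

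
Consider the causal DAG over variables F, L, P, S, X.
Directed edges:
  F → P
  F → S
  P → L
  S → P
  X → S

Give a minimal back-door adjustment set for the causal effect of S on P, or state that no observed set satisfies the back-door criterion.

desc(S)\{S}={L,P}; candidates ⊆ {F,X}.
size 0: {}; under {} S still reaches {F,L,P,X} ∋ P.
{F}: S⊥P given {F} in G with S→· removed — back-door holds.

S→P: minimal back-door set {F}.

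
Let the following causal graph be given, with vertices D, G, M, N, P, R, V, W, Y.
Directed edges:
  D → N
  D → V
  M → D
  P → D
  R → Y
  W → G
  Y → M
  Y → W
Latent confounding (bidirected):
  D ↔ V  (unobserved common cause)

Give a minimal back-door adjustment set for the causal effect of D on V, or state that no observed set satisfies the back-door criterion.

desc(D)\{D}={N,V}; candidates ⊆ {G,M,P,R,W,Y}.
D↔V: latent back-door arc(s) into D.
size 0: {}; under {} D still reaches {G,M,P,R,V,W,Y} ∋ V.
size 1: {G}, {M}, {P} …(+3); under {G} D still reaches {M,P,R,V,W,Y} ∋ V.
size 2: {G,M}, {G,P}, {G,R} …(+12); under {G,M} D still reaches {P,V} ∋ V.
D↔V cannot be blocked by any observed set — no back-door set.

D→V: no observed back-door set.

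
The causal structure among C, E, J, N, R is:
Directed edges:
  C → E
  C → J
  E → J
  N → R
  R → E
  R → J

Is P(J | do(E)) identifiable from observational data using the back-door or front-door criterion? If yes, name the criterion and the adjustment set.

P(J|do(E)): backdoor, adjust for {C, R}.

desc(E)\{E}={J}; candidates ⊆ {C,N,R}.
size 0: {}; under {} E still reaches {C,J,N,R} ∋ J.
size 1: {C}, {N}, {R}; under {C} E still reaches {J,N,R} ∋ J.
{C,R}: E⊥J given {C,R} in G with E→· removed — back-door holds.
P(J|do(E)) = Σ_{C,R} P(J|E,C,R)·P(C,R).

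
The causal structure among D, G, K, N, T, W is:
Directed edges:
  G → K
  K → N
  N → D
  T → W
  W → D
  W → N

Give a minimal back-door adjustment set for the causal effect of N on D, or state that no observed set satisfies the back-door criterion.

N→D: minimal back-door set {W}.

desc(N)\{N}={D}; candidates ⊆ {G,K,T,W}.
size 0: {}; under {} N still reaches {D,G,K,T,W} ∋ D.
{W}: N⊥D given {W} in G with N→· removed — back-door holds.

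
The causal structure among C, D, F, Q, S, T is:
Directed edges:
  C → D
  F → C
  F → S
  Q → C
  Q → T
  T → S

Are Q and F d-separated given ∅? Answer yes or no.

Bayes-Ball from Q | ∅ reaches {C,D,S,T}.
F ∉ reach(Q|∅) ⇒ Q ⊥ F | ∅.

Yes — Q ⊥ F | ∅.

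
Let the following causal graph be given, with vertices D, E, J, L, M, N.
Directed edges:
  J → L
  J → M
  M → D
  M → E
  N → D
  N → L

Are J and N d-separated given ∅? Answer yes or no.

Yes — J ⊥ N | ∅.

Bayes-Ball from J | ∅ reaches {D,E,L,M}.
N ∉ reach(J|∅) ⇒ J ⊥ N | ∅.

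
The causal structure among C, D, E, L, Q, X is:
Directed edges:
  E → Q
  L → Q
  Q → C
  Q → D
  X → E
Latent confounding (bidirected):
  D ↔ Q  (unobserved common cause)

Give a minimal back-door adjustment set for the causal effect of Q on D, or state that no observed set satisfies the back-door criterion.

desc(Q)\{Q}={C,D}; candidates ⊆ {E,L,X}.
Q↔D: latent back-door arc(s) into Q.
size 0: {}; under {} Q still reaches {D,E,L,X} ∋ D.
size 1: {E}, {L}, {X}; under {E} Q still reaches {D,L} ∋ D.
size 2: {E,L}, {E,X}, {L,X}; under {E,L} Q still reaches {D} ∋ D.
Q↔D cannot be blocked by any observed set — no back-door set.

Q→D: no observed back-door set.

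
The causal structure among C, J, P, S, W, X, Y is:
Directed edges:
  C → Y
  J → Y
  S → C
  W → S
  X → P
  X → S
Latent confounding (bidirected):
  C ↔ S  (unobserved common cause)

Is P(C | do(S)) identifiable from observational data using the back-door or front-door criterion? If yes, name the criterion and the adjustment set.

P(C|do(S)): not identifiable (no BD/FD set).

desc(S)\{S}={C,Y}; candidates ⊆ {J,P,W,X}.
S↔C: latent back-door arc(s) into S.
size 0: {}; under {} S still reaches {C,P,W,X,Y} ∋ C.
size 1: {J}, {P}, {W} …(+1); under {J} S still reaches {C,P,W,X,Y} ∋ C.
size 2: {J,P}, {J,W}, {J,X} …(+3); under {J,P} S still reaches {C,W,X,Y} ∋ C.
S↔C cannot be blocked by any observed set — no back-door set.
No mediator lies on a directed S→…→C path.
Neither criterion identifies P(C|do(S)) in this graph.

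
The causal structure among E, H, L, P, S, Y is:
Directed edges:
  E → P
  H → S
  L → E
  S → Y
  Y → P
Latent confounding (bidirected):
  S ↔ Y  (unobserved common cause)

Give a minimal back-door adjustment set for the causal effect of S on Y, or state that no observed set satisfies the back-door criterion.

desc(S)\{S}={P,Y}; candidates ⊆ {E,H,L}.
S↔Y: latent back-door arc(s) into S.
size 0: {}; under {} S still reaches {H,P,Y} ∋ Y.
size 1: {E}, {H}, {L}; under {E} S still reaches {H,P,Y} ∋ Y.
size 2: {E,H}, {E,L}, {H,L}; under {E,H} S still reaches {P,Y} ∋ Y.
S↔Y cannot be blocked by any observed set — no back-door set.

S→Y: no observed back-door set.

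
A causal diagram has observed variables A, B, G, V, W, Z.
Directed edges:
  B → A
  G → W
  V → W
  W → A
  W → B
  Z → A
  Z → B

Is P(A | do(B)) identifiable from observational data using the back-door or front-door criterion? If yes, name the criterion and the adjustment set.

desc(B)\{B}={A}; candidates ⊆ {G,V,W,Z}.
size 0: {}; under {} B still reaches {A,G,V,W,Z} ∋ A.
size 1: {G}, {V}, {W} …(+1); under {G} B still reaches {A,V,W,Z} ∋ A.
{W,Z}: B⊥A given {W,Z} in G with B→· removed — back-door holds.
P(A|do(B)) = Σ_{W,Z} P(A|B,W,Z)·P(W,Z).

P(A|do(B)): backdoor, adjust for {W, Z}.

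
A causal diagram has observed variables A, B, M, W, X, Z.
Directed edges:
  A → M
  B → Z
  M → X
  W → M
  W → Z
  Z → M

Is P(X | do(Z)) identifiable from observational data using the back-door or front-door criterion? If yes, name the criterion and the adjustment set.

P(X|do(Z)): backdoor, adjust for {W}.

desc(Z)\{Z}={M,X}; candidates ⊆ {A,B,W}.
size 0: {}; under {} Z still reaches {B,M,W,X} ∋ X.
{W}: Z⊥X given {W} in G with Z→· removed — back-door holds.
P(X|do(Z)) = Σ_{W} P(X|Z,W)·P(W).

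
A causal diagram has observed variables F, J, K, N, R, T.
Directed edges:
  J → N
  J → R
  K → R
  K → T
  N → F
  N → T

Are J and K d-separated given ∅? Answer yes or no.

Yes — J ⊥ K | ∅.

Bayes-Ball from J | ∅ reaches {F,N,R,T}.
K ∉ reach(J|∅) ⇒ J ⊥ K | ∅.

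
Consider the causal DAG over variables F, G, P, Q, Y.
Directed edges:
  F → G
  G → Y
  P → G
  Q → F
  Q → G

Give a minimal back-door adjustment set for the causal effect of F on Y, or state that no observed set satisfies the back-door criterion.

desc(F)\{F}={G,Y}; candidates ⊆ {P,Q}.
size 0: {}; under {} F still reaches {G,Q,Y} ∋ Y.
{Q}: F⊥Y given {Q} in G with F→· removed — back-door holds.

F→Y: minimal back-door set {Q}.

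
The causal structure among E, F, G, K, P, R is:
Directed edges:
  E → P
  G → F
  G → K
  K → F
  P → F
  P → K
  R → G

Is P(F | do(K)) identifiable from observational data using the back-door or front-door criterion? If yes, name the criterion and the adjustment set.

P(F|do(K)): backdoor, adjust for {G, P}.

desc(K)\{K}={F}; candidates ⊆ {E,G,P,R}.
size 0: {}; under {} K still reaches {E,F,G,P,R} ∋ F.
size 1: {E}, {G}, {P} …(+1); under {E} K still reaches {F,G,P,R} ∋ F.
{G,P}: K⊥F given {G,P} in G with K→· removed — back-door holds.
P(F|do(K)) = Σ_{G,P} P(F|K,G,P)·P(G,P).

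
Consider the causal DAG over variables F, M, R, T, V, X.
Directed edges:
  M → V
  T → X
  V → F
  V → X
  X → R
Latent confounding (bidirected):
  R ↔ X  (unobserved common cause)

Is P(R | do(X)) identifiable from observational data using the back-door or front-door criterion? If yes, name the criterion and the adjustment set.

desc(X)\{X}={R}; candidates ⊆ {F,M,T,V}.
X↔R: latent back-door arc(s) into X.
size 0: {}; under {} X still reaches {F,M,R,T,V} ∋ R.
size 1: {F}, {M}, {T} …(+1); under {F} X still reaches {M,R,T,V} ∋ R.
size 2: {F,M}, {F,T}, {F,V} …(+3); under {F,M} X still reaches {R,T,V} ∋ R.
X↔R cannot be blocked by any observed set — no back-door set.
No mediator lies on a directed X→…→R path.
Neither criterion identifies P(R|do(X)) in this graph.

P(R|do(X)): not identifiable (no BD/FD set).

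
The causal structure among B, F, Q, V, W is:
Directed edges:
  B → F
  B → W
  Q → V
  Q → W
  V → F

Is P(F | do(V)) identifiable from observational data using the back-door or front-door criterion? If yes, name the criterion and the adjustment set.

desc(V)\{V}={F}; candidates ⊆ {B,Q,W}.
∅: V⊥F given ∅ in G with V→· removed — back-door holds.
P(F|do(V)) = P(F|V) — no adjustment needed.

P(F|do(V)): backdoor, adjust for ∅.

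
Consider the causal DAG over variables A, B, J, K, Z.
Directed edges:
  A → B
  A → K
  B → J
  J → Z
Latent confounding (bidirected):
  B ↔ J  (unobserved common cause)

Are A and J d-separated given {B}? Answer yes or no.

Bayes-Ball from A | {B} reaches {J,K,Z}.
J ∈ reach(A|{B}) ⇒ A ⊥̸ J | {B}.

No — A and J are d-connected given {B}.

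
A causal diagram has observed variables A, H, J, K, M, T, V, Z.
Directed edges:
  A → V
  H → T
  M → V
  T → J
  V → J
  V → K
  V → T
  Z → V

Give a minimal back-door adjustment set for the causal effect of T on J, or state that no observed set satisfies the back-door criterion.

T→J: minimal back-door set {V}.

desc(T)\{T}={J}; candidates ⊆ {A,H,K,M,V,Z}.
size 0: {}; under {} T still reaches {A,H,J,K,M,V,Z} ∋ J.
{V}: T⊥J given {V} in G with T→· removed — back-door holds.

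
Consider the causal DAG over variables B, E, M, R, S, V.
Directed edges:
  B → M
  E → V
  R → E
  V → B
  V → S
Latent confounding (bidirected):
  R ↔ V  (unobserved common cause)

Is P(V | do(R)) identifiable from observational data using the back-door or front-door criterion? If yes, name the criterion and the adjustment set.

desc(R)\{R}={B,E,M,S,V}; candidates ⊆ {—}.
R↔V: latent back-door arc(s) into R.
size 0: {}; under {} R still reaches {B,M,S,V} ∋ V.
R↔V cannot be blocked by any observed set — no back-door set.
{E}: (i) intercepts every directed R→V path; (ii) no back-door R→{E}; (iii) {R} blocks every back-door {E}→V. Front-door holds.
P(V|do(R)) = Σ_{E} P(E|R) Σ_{R'} P(V|E,R')P(R').

P(V|do(R)): frontdoor, adjust for {E}.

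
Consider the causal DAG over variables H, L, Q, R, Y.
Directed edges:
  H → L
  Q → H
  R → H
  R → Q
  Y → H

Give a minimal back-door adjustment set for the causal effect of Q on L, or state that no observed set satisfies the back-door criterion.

desc(Q)\{Q}={H,L}; candidates ⊆ {R,Y}.
size 0: {}; under {} Q still reaches {H,L,R} ∋ L.
{R}: Q⊥L given {R} in G with Q→· removed — back-door holds.

Q→L: minimal back-door set {R}.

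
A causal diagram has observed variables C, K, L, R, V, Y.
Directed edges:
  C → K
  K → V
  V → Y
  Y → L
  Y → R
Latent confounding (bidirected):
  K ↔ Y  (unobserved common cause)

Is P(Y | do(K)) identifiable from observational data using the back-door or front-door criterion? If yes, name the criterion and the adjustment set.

P(Y|do(K)): frontdoor, adjust for {V}.

desc(K)\{K}={L,R,V,Y}; candidates ⊆ {C}.
K↔Y: latent back-door arc(s) into K.
size 0: {}; under {} K still reaches {C,L,R,Y} ∋ Y.
size 1: {C}; under {C} K still reaches {L,R,Y} ∋ Y.
K↔Y cannot be blocked by any observed set — no back-door set.
{V}: (i) intercepts every directed K→Y path; (ii) no back-door K→{V}; (iii) {K} blocks every back-door {V}→Y. Front-door holds.
P(Y|do(K)) = Σ_{V} P(V|K) Σ_{K'} P(Y|V,K')P(K').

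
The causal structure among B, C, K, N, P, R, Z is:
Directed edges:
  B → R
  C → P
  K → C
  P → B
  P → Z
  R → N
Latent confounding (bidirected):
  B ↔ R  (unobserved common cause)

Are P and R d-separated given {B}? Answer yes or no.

No — P and R are d-connected given {B}.

Bayes-Ball from P | {B} reaches {C,K,N,R,Z}.
R ∈ reach(P|{B}) ⇒ P ⊥̸ R | {B}.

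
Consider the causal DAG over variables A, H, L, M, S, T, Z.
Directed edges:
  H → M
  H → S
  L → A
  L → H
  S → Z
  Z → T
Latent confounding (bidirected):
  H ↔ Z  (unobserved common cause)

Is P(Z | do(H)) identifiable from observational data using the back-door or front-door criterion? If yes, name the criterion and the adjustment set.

desc(H)\{H}={M,S,T,Z}; candidates ⊆ {A,L}.
H↔Z: latent back-door arc(s) into H.
size 0: {}; under {} H still reaches {A,L,T,Z} ∋ Z.
size 1: {A}, {L}; under {A} H still reaches {L,T,Z} ∋ Z.
size 2: {A,L}; under {A,L} H still reaches {T,Z} ∋ Z.
H↔Z cannot be blocked by any observed set — no back-door set.
{S}: (i) intercepts every directed H→Z path; (ii) no back-door H→{S}; (iii) {H} blocks every back-door {S}→Z. Front-door holds.
P(Z|do(H)) = Σ_{S} P(S|H) Σ_{H'} P(Z|S,H')P(H').

P(Z|do(H)): frontdoor, adjust for {S}.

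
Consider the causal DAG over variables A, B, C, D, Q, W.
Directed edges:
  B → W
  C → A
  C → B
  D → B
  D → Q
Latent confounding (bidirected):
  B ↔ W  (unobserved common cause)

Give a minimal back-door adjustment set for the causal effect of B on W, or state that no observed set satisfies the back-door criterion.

desc(B)\{B}={W}; candidates ⊆ {A,C,D,Q}.
B↔W: latent back-door arc(s) into B.
size 0: {}; under {} B still reaches {A,C,D,Q,W} ∋ W.
size 1: {A}, {C}, {D} …(+1); under {A} B still reaches {C,D,Q,W} ∋ W.
size 2: {A,C}, {A,D}, {A,Q} …(+3); under {A,C} B still reaches {D,Q,W} ∋ W.
B↔W cannot be blocked by any observed set — no back-door set.

B→W: no observed back-door set.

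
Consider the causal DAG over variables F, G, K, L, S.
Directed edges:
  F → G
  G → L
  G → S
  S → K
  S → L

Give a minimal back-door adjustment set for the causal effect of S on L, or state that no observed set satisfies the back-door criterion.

S→L: minimal back-door set {G}.

desc(S)\{S}={K,L}; candidates ⊆ {F,G}.
size 0: {}; under {} S still reaches {F,G,L} ∋ L.
{G}: S⊥L given {G} in G with S→· removed — back-door holds.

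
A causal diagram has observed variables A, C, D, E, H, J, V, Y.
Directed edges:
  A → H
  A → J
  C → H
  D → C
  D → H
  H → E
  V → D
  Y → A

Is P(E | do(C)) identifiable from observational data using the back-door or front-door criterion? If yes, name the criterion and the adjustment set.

desc(C)\{C}={E,H}; candidates ⊆ {A,D,J,V,Y}.
size 0: {}; under {} C still reaches {D,E,H,V} ∋ E.
{D}: C⊥E given {D} in G with C→· removed — back-door holds.
P(E|do(C)) = Σ_{D} P(E|C,D)·P(D).

P(E|do(C)): backdoor, adjust for {D}.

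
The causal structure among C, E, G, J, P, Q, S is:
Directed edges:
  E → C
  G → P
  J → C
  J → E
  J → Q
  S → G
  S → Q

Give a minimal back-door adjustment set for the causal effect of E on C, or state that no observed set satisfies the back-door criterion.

desc(E)\{E}={C}; candidates ⊆ {G,J,P,Q,S}.
size 0: {}; under {} E still reaches {C,J,Q} ∋ C.
{J}: E⊥C given {J} in G with E→· removed — back-door holds.

E→C: minimal back-door set {J}.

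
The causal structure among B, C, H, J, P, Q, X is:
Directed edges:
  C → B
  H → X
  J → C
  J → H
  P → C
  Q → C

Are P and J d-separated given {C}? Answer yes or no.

Bayes-Ball from P | {C} reaches {H,J,Q,X}.
J ∈ reach(P|{C}) ⇒ P ⊥̸ J | {C}.

No — P and J are d-connected given {C}.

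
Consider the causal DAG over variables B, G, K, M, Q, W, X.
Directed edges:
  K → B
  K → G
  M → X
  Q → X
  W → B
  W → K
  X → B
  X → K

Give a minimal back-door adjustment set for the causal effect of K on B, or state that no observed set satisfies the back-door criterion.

K→B: minimal back-door set {W, X}.

desc(K)\{K}={B,G}; candidates ⊆ {M,Q,W,X}.
size 0: {}; under {} K still reaches {B,M,Q,W,X} ∋ B.
size 1: {M}, {Q}, {W} …(+1); under {M} K still reaches {B,Q,W,X} ∋ B.
{W,X}: K⊥B given {W,X} in G with K→· removed — back-door holds.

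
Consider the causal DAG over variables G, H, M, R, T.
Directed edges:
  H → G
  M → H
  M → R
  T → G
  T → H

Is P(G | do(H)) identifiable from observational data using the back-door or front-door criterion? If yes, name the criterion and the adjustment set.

desc(H)\{H}={G}; candidates ⊆ {M,R,T}.
size 0: {}; under {} H still reaches {G,M,R,T} ∋ G.
{T}: H⊥G given {T} in G with H→· removed — back-door holds.
P(G|do(H)) = Σ_{T} P(G|H,T)·P(T).

P(G|do(H)): backdoor, adjust for {T}.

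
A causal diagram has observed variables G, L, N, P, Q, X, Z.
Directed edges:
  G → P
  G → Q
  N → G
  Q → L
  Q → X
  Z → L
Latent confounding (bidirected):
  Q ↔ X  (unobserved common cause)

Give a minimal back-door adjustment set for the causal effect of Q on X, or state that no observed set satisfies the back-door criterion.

desc(Q)\{Q}={L,X}; candidates ⊆ {G,N,P,Z}.
Q↔X: latent back-door arc(s) into Q.
size 0: {}; under {} Q still reaches {G,N,P,X} ∋ X.
size 1: {G}, {N}, {P} …(+1); under {G} Q still reaches {X} ∋ X.
size 2: {G,N}, {G,P}, {G,Z} …(+3); under {G,N} Q still reaches {X} ∋ X.
Q↔X cannot be blocked by any observed set — no back-door set.

Q→X: no observed back-door set.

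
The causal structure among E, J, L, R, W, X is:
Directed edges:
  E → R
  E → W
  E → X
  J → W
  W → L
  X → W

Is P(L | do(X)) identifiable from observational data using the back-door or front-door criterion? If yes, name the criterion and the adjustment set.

P(L|do(X)): backdoor, adjust for {E}.

desc(X)\{X}={L,W}; candidates ⊆ {E,J,R}.
size 0: {}; under {} X still reaches {E,L,R,W} ∋ L.
{E}: X⊥L given {E} in G with X→· removed — back-door holds.
P(L|do(X)) = Σ_{E} P(L|X,E)·P(E).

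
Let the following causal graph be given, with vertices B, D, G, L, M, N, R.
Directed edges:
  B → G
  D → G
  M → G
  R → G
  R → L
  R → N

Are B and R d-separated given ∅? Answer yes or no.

Yes — B ⊥ R | ∅.

Bayes-Ball from B | ∅ reaches {G}.
R ∉ reach(B|∅) ⇒ B ⊥ R | ∅.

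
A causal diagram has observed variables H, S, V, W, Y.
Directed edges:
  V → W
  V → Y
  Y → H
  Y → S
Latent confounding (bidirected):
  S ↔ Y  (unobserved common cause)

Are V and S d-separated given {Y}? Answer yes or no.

Bayes-Ball from V | {Y} reaches {S,W}.
S ∈ reach(V|{Y}) ⇒ V ⊥̸ S | {Y}.

No — V and S are d-connected given {Y}.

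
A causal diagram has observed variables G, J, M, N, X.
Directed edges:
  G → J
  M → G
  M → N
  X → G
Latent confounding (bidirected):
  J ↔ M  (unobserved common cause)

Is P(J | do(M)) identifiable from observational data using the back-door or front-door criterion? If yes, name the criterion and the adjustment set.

P(J|do(M)): frontdoor, adjust for {G}.

desc(M)\{M}={G,J,N}; candidates ⊆ {X}.
M↔J: latent back-door arc(s) into M.
size 0: {}; under {} M still reaches {J} ∋ J.
size 1: {X}; under {X} M still reaches {J} ∋ J.
M↔J cannot be blocked by any observed set — no back-door set.
{G}: (i) intercepts every directed M→J path; (ii) no back-door M→{G}; (iii) {M} blocks every back-door {G}→J. Front-door holds.
P(J|do(M)) = Σ_{G} P(G|M) Σ_{M'} P(J|G,M')P(M').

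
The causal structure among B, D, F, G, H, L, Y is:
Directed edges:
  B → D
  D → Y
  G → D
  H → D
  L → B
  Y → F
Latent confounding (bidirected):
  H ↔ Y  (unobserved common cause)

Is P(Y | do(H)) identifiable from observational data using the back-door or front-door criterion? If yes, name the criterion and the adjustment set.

desc(H)\{H}={D,F,Y}; candidates ⊆ {B,G,L}.
H↔Y: latent back-door arc(s) into H.
size 0: {}; under {} H still reaches {F,Y} ∋ Y.
size 1: {B}, {G}, {L}; under {B} H still reaches {F,Y} ∋ Y.
size 2: {B,G}, {B,L}, {G,L}; under {B,G} H still reaches {F,Y} ∋ Y.
H↔Y cannot be blocked by any observed set — no back-door set.
{D}: (i) intercepts every directed H→Y path; (ii) no back-door H→{D}; (iii) {H} blocks every back-door {D}→Y. Front-door holds.
P(Y|do(H)) = Σ_{D} P(D|H) Σ_{H'} P(Y|D,H')P(H').

P(Y|do(H)): frontdoor, adjust for {D}.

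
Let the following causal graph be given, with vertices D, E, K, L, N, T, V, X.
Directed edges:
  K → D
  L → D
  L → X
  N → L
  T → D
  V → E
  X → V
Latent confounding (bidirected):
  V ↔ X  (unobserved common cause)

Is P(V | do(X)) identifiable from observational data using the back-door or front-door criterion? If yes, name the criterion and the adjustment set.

P(V|do(X)): not identifiable (no BD/FD set).

desc(X)\{X}={E,V}; candidates ⊆ {D,K,L,N,T}.
X↔V: latent back-door arc(s) into X.
size 0: {}; under {} X still reaches {D,E,L,N,V} ∋ V.
size 1: {D}, {K}, {L} …(+2); under {D} X still reaches {E,K,L,N,T,V} ∋ V.
size 2: {D,K}, {D,L}, {D,N} …(+7); under {D,K} X still reaches {E,L,N,T,V} ∋ V.
X↔V cannot be blocked by any observed set — no back-door set.
No mediator lies on a directed X→…→V path.
Neither criterion identifies P(V|do(X)) in this graph.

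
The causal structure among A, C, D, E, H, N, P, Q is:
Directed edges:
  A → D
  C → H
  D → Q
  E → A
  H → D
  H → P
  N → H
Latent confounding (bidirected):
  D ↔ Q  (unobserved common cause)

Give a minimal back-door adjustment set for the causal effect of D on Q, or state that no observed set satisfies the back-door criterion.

desc(D)\{D}={Q}; candidates ⊆ {A,C,E,H,N,P}.
D↔Q: latent back-door arc(s) into D.
size 0: {}; under {} D still reaches {A,C,E,H,N,P,Q} ∋ Q.
size 1: {A}, {C}, {E} …(+3); under {A} D still reaches {C,H,N,P,Q} ∋ Q.
size 2: {A,C}, {A,E}, {A,H} …(+12); under {A,C} D still reaches {H,N,P,Q} ∋ Q.
D↔Q cannot be blocked by any observed set — no back-door set.

D→Q: no observed back-door set.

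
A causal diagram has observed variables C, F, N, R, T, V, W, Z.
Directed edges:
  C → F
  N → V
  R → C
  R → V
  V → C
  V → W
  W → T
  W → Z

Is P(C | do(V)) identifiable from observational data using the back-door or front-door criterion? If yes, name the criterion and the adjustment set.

P(C|do(V)): backdoor, adjust for {R}.

desc(V)\{V}={C,F,T,W,Z}; candidates ⊆ {N,R}.
size 0: {}; under {} V still reaches {C,F,N,R} ∋ C.
{R}: V⊥C given {R} in G with V→· removed — back-door holds.
P(C|do(V)) = Σ_{R} P(C|V,R)·P(R).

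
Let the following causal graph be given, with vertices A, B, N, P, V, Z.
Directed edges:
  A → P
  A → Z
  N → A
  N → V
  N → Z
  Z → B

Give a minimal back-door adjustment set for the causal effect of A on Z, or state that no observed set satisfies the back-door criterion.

A→Z: minimal back-door set {N}.

desc(A)\{A}={B,P,Z}; candidates ⊆ {N,V}.
size 0: {}; under {} A still reaches {B,N,V,Z} ∋ Z.
{N}: A⊥Z given {N} in G with A→· removed — back-door holds.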